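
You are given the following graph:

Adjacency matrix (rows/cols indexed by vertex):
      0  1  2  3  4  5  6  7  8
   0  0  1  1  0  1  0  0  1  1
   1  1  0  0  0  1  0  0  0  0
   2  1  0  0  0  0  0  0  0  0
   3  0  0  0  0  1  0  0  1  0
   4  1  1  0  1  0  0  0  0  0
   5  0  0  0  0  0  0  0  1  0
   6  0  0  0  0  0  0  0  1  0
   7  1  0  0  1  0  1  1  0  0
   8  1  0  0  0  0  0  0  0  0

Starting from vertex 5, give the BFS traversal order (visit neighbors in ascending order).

BFS from vertex 5 (neighbors processed in ascending order):
Visit order: 5, 7, 0, 3, 6, 1, 2, 4, 8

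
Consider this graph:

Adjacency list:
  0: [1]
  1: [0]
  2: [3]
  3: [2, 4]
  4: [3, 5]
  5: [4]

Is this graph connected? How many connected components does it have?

Checking connectivity: the graph has 2 connected component(s).
Components: [[0, 1], [2, 3, 4, 5]]. The graph is NOT connected.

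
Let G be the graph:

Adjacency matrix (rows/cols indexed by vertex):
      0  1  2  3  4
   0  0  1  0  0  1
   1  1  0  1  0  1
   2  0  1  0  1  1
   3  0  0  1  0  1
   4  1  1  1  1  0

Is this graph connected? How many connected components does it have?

Checking connectivity: the graph has 1 connected component(s).
All vertices are reachable from each other. The graph IS connected.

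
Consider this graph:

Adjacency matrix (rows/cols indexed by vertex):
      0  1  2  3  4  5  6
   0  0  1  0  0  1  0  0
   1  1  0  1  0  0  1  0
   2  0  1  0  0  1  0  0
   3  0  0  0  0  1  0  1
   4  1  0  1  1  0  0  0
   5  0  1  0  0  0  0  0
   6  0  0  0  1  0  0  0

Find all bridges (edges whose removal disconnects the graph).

A bridge is an edge whose removal increases the number of connected components.
Bridges found: (1,5), (3,4), (3,6)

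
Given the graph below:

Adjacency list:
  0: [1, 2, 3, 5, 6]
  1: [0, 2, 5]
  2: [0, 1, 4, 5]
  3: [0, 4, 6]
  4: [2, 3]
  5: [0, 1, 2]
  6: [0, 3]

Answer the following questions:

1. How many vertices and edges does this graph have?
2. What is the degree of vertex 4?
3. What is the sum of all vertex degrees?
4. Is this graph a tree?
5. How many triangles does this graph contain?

Count: 7 vertices, 11 edges.
Vertex 4 has neighbors [2, 3], degree = 2.
Handshaking lemma: 2 * 11 = 22.
A tree on 7 vertices has 6 edges. This graph has 11 edges (5 extra). Not a tree.
Number of triangles = 5.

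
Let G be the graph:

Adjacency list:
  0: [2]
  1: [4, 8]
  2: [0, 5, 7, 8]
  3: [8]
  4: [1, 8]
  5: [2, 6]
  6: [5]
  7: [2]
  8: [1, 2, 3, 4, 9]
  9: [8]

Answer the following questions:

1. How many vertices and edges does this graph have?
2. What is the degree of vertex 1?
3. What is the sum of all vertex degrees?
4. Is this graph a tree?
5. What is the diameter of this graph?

Count: 10 vertices, 10 edges.
Vertex 1 has neighbors [4, 8], degree = 2.
Handshaking lemma: 2 * 10 = 20.
A tree on 10 vertices has 9 edges. This graph has 10 edges (1 extra). Not a tree.
Diameter (longest shortest path) = 4.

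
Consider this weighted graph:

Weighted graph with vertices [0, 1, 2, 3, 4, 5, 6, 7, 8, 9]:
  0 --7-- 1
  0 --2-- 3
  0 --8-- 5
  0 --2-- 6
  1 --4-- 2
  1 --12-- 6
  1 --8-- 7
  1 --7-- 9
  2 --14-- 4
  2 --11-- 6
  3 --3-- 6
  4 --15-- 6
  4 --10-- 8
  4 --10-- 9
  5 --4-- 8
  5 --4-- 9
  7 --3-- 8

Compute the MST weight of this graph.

Applying Kruskal's algorithm (sort edges by weight, add if no cycle):
  Add (0,3) w=2
  Add (0,6) w=2
  Skip (3,6) w=3 (creates cycle)
  Add (7,8) w=3
  Add (1,2) w=4
  Add (5,9) w=4
  Add (5,8) w=4
  Add (0,1) w=7
  Add (1,9) w=7
  Skip (0,5) w=8 (creates cycle)
  Skip (1,7) w=8 (creates cycle)
  Add (4,9) w=10
  Skip (4,8) w=10 (creates cycle)
  Skip (2,6) w=11 (creates cycle)
  Skip (1,6) w=12 (creates cycle)
  Skip (2,4) w=14 (creates cycle)
  Skip (4,6) w=15 (creates cycle)
MST weight = 43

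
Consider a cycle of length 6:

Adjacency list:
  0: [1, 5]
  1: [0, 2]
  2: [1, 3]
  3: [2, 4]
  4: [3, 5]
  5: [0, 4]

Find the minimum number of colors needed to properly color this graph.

This is an even cycle (C_6). Even cycles are bipartite.
Chromatic number = 2.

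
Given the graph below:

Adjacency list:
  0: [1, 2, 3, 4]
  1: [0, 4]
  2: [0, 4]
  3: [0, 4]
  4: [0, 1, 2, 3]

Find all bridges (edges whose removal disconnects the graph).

No bridges found. The graph is 2-edge-connected (no single edge removal disconnects it).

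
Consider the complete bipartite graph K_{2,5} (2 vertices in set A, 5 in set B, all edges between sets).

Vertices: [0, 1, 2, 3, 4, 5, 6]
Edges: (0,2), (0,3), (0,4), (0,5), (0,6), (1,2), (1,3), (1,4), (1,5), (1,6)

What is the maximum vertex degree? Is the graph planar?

Set-A vertices have degree 5; set-B vertices have degree 2. Maximum degree = max(2,5) = 5.
min(2,5) <= 2, so K_{2,5} avoids a K_{3,3} subdivision and is planar.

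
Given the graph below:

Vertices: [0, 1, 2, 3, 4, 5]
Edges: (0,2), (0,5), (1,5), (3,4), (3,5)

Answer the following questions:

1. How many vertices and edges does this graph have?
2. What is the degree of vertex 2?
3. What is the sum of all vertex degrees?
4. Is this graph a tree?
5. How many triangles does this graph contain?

Count: 6 vertices, 5 edges.
Vertex 2 has neighbors [0], degree = 1.
Handshaking lemma: 2 * 5 = 10.
A graph is a tree iff it is connected and has exactly n-1 edges. This graph is connected (all 6 vertices in one component) and has 6-1 = 5 edges. It is a tree.
Number of triangles = 0.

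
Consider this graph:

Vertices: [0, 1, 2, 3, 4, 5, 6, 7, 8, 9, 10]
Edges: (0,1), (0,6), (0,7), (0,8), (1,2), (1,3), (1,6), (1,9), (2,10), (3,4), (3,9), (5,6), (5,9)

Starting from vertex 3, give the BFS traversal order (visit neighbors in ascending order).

BFS from vertex 3 (neighbors processed in ascending order):
Visit order: 3, 1, 4, 9, 0, 2, 6, 5, 7, 8, 10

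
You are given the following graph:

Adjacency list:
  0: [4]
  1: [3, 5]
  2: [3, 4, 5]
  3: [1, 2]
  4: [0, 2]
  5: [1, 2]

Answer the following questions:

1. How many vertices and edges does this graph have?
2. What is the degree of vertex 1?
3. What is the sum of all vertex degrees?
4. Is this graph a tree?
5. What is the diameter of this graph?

Count: 6 vertices, 6 edges.
Vertex 1 has neighbors [3, 5], degree = 2.
Handshaking lemma: 2 * 6 = 12.
A tree on 6 vertices has 5 edges. This graph has 6 edges (1 extra). Not a tree.
Diameter (longest shortest path) = 4.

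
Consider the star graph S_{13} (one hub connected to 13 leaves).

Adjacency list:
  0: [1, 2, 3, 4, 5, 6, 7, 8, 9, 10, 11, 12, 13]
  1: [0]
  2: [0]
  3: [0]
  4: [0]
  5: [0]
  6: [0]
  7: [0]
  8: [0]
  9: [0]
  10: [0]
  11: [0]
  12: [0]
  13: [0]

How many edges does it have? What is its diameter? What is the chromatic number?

Star graph S_{13}: the hub connects to all 13 leaves.
Edges = 13.
Diameter = 2 (any leaf to hub is 1, leaf to leaf through hub is 2).
Star graphs are bipartite (hub vs leaves), so chromatic number = 2.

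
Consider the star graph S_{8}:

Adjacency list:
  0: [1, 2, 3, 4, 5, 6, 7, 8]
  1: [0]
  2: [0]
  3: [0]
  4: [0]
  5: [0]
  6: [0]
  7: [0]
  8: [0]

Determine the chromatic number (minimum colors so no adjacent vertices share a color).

S_{8} has one hub adjacent to 8 leaves; leaves are pairwise non-adjacent.
Color the hub 0 and every leaf 1.
Chromatic number = 2.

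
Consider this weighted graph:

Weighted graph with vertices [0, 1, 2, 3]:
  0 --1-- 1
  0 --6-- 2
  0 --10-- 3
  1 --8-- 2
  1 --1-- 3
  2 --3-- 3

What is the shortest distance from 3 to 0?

Using Dijkstra's algorithm from vertex 3:
Shortest path: 3 -> 1 -> 0
Total weight: 1 + 1 = 2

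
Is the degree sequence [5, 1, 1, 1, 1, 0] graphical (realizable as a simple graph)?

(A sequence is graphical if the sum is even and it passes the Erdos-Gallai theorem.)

Sum of degrees = 9. Sum is odd, so the sequence is NOT graphical.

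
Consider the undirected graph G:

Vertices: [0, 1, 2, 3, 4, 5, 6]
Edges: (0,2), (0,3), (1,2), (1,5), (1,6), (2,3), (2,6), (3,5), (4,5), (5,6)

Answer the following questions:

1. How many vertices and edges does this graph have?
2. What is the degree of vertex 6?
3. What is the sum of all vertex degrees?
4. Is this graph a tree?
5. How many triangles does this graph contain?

Count: 7 vertices, 10 edges.
Vertex 6 has neighbors [1, 2, 5], degree = 3.
Handshaking lemma: 2 * 10 = 20.
A tree on 7 vertices has 6 edges. This graph has 10 edges (4 extra). Not a tree.
Number of triangles = 3.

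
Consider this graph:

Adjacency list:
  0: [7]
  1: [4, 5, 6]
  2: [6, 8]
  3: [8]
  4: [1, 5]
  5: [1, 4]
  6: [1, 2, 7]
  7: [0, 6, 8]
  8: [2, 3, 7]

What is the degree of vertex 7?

Vertex 7 has neighbors [0, 6, 8], so deg(7) = 3.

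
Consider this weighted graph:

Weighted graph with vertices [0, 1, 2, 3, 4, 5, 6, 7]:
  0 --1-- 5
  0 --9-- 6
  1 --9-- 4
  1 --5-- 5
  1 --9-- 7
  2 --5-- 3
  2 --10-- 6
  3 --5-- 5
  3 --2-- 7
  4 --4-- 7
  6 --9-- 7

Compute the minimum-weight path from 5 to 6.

Using Dijkstra's algorithm from vertex 5:
Shortest path: 5 -> 0 -> 6
Total weight: 1 + 9 = 10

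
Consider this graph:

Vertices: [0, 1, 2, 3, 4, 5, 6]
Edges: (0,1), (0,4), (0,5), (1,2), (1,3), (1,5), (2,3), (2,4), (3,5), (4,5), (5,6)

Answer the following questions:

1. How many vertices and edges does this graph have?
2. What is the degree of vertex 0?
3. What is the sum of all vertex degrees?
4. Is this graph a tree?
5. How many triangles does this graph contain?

Count: 7 vertices, 11 edges.
Vertex 0 has neighbors [1, 4, 5], degree = 3.
Handshaking lemma: 2 * 11 = 22.
A tree on 7 vertices has 6 edges. This graph has 11 edges (5 extra). Not a tree.
Number of triangles = 4.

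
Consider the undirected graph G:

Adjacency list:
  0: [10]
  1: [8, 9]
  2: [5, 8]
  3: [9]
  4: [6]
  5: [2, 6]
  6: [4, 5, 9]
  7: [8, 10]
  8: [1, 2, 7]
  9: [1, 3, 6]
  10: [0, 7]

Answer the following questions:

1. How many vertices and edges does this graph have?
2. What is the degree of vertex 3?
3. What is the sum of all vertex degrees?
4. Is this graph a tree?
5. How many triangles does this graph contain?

Count: 11 vertices, 11 edges.
Vertex 3 has neighbors [9], degree = 1.
Handshaking lemma: 2 * 11 = 22.
A tree on 11 vertices has 10 edges. This graph has 11 edges (1 extra). Not a tree.
Number of triangles = 0.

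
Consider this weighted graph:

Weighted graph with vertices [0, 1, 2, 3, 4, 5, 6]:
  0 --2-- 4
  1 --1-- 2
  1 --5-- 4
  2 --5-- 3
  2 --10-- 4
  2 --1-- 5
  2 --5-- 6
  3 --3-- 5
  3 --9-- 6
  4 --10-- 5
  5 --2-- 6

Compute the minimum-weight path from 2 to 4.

Using Dijkstra's algorithm from vertex 2:
Shortest path: 2 -> 1 -> 4
Total weight: 1 + 5 = 6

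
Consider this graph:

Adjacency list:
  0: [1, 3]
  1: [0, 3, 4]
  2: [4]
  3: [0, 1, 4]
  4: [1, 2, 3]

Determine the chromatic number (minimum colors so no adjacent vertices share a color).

The graph has a maximum clique of size 3 (lower bound on chromatic number).
A valid 3-coloring: {0: 2, 1: 0, 2: 0, 3: 1, 4: 2}.
Chromatic number = 3.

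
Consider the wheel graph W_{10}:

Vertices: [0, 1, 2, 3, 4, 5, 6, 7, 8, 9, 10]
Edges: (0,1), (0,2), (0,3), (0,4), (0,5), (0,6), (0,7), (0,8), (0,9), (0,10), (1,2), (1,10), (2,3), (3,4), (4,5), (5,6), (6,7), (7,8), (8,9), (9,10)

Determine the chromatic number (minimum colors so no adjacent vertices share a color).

W_{10} = C_{10} plus a hub adjacent to every cycle vertex.
The outer cycle needs 2 colors (even cycle); the hub is adjacent to all of them so needs a fresh color.
Chromatic number = 2 + 1 = 3.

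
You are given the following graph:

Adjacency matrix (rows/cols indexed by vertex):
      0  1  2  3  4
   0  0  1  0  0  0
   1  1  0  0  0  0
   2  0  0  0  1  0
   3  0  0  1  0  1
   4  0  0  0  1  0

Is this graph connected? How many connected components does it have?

Checking connectivity: the graph has 2 connected component(s).
Components: [[0, 1], [2, 3, 4]]. The graph is NOT connected.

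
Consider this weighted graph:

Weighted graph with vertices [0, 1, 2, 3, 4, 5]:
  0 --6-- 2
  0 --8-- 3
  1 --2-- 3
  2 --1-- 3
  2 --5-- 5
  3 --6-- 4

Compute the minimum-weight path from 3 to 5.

Using Dijkstra's algorithm from vertex 3:
Shortest path: 3 -> 2 -> 5
Total weight: 1 + 5 = 6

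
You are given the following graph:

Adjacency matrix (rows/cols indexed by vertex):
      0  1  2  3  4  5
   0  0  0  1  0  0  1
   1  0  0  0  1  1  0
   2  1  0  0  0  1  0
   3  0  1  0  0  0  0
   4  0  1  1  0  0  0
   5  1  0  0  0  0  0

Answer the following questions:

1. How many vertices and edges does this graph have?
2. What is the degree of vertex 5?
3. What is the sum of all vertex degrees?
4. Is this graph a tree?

Count: 6 vertices, 5 edges.
Vertex 5 has neighbors [0], degree = 1.
Handshaking lemma: 2 * 5 = 10.
A graph is a tree iff it is connected and has exactly n-1 edges. This graph is connected (all 6 vertices in one component) and has 6-1 = 5 edges. It is a tree.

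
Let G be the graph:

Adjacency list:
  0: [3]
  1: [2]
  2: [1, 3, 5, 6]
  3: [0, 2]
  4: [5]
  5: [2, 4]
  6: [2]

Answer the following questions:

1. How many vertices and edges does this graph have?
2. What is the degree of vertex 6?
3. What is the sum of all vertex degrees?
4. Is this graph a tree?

Count: 7 vertices, 6 edges.
Vertex 6 has neighbors [2], degree = 1.
Handshaking lemma: 2 * 6 = 12.
A graph is a tree iff it is connected and has exactly n-1 edges. This graph is connected (all 7 vertices in one component) and has 7-1 = 6 edges. It is a tree.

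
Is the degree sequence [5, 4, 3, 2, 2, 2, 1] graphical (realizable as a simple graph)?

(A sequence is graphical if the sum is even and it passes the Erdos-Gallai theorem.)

Sum of degrees = 19. Sum is odd, so the sequence is NOT graphical.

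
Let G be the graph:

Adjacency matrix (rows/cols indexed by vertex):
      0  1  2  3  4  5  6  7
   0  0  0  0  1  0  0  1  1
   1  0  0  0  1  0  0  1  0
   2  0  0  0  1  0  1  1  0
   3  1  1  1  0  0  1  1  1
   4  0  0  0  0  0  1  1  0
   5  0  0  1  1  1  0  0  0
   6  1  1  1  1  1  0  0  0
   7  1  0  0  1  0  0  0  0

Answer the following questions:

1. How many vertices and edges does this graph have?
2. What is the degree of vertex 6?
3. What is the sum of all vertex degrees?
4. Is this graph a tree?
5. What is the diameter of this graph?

Count: 8 vertices, 13 edges.
Vertex 6 has neighbors [0, 1, 2, 3, 4], degree = 5.
Handshaking lemma: 2 * 13 = 26.
A tree on 8 vertices has 7 edges. This graph has 13 edges (6 extra). Not a tree.
Diameter (longest shortest path) = 3.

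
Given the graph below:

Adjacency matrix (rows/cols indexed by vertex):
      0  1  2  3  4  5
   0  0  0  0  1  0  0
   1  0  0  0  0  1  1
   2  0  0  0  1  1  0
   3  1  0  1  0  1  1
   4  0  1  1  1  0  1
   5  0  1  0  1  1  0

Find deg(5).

Vertex 5 has neighbors [1, 3, 4], so deg(5) = 3.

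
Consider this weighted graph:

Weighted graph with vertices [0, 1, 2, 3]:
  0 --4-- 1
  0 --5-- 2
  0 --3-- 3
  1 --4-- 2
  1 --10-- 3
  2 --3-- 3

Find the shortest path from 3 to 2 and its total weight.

Using Dijkstra's algorithm from vertex 3:
Shortest path: 3 -> 2
Total weight: 3 = 3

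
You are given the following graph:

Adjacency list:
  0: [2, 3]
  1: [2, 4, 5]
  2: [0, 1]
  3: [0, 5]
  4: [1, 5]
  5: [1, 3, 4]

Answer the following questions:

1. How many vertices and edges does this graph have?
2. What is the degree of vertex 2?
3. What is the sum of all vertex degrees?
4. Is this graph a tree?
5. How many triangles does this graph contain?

Count: 6 vertices, 7 edges.
Vertex 2 has neighbors [0, 1], degree = 2.
Handshaking lemma: 2 * 7 = 14.
A tree on 6 vertices has 5 edges. This graph has 7 edges (2 extra). Not a tree.
Number of triangles = 1.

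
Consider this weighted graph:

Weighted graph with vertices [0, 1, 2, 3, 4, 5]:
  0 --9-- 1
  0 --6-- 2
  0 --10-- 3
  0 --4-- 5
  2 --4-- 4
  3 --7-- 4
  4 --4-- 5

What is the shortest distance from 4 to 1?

Using Dijkstra's algorithm from vertex 4:
Shortest path: 4 -> 5 -> 0 -> 1
Total weight: 4 + 4 + 9 = 17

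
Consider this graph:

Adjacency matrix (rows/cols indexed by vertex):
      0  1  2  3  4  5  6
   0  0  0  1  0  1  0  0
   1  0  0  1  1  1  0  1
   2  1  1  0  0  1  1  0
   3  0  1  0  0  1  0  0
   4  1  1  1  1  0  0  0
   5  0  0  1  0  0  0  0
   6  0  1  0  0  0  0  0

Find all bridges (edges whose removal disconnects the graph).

A bridge is an edge whose removal increases the number of connected components.
Bridges found: (1,6), (2,5)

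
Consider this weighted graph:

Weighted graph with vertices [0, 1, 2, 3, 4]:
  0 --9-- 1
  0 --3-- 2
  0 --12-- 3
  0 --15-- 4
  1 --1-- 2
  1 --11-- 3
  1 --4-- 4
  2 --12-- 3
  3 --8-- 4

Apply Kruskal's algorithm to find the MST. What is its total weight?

Applying Kruskal's algorithm (sort edges by weight, add if no cycle):
  Add (1,2) w=1
  Add (0,2) w=3
  Add (1,4) w=4
  Add (3,4) w=8
  Skip (0,1) w=9 (creates cycle)
  Skip (1,3) w=11 (creates cycle)
  Skip (0,3) w=12 (creates cycle)
  Skip (2,3) w=12 (creates cycle)
  Skip (0,4) w=15 (creates cycle)
MST weight = 16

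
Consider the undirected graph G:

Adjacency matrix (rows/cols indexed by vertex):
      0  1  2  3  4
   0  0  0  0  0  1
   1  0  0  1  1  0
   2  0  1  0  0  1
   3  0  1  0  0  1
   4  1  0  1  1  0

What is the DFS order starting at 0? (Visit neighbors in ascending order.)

DFS from vertex 0 (neighbors processed in ascending order):
Visit order: 0, 4, 2, 1, 3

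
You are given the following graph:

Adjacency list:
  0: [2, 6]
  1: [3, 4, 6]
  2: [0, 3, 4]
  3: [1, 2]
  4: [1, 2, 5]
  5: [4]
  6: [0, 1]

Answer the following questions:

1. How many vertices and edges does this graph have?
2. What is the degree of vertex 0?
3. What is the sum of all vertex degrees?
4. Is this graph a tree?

Count: 7 vertices, 8 edges.
Vertex 0 has neighbors [2, 6], degree = 2.
Handshaking lemma: 2 * 8 = 16.
A tree on 7 vertices has 6 edges. This graph has 8 edges (2 extra). Not a tree.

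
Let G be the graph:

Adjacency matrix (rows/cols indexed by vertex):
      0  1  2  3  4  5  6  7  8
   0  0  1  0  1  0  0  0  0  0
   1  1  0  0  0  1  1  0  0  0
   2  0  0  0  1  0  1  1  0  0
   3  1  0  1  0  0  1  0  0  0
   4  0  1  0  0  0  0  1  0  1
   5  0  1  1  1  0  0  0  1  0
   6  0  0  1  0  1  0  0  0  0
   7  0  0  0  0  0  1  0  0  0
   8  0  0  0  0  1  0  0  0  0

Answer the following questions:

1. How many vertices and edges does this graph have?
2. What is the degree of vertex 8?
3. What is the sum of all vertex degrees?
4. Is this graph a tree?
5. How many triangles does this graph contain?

Count: 9 vertices, 11 edges.
Vertex 8 has neighbors [4], degree = 1.
Handshaking lemma: 2 * 11 = 22.
A tree on 9 vertices has 8 edges. This graph has 11 edges (3 extra). Not a tree.
Number of triangles = 1.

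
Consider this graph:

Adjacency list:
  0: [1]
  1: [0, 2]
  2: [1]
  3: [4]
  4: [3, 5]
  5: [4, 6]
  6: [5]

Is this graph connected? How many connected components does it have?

Checking connectivity: the graph has 2 connected component(s).
Components: [[0, 1, 2], [3, 4, 5, 6]]. The graph is NOT connected.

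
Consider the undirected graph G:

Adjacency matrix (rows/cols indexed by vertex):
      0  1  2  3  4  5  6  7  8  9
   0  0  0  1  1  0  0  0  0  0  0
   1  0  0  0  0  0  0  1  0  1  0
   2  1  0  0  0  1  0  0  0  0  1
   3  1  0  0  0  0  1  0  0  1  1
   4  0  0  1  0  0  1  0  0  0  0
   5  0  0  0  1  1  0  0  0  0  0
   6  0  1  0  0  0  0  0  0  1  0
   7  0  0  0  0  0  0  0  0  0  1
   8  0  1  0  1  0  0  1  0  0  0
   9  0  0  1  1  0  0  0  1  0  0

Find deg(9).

Vertex 9 has neighbors [2, 3, 7], so deg(9) = 3.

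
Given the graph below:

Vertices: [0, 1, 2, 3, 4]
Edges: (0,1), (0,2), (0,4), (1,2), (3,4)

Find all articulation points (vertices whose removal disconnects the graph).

An articulation point is a vertex whose removal disconnects the graph.
Articulation points: [0, 4]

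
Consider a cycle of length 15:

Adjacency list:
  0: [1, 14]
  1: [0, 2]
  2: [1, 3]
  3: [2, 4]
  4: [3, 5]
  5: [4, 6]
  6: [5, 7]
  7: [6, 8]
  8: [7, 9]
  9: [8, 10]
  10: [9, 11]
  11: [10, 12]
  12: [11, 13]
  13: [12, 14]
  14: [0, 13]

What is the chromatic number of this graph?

This is an odd cycle (C_15). Odd cycles are not bipartite (any 2-coloring forces two adjacent vertices to match), and 3 colors suffice.
Chromatic number = 3.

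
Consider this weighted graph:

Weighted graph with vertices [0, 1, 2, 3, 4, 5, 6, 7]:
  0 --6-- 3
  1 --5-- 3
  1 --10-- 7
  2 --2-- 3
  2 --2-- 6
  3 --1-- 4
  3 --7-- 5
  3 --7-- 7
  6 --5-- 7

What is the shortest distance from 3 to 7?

Using Dijkstra's algorithm from vertex 3:
Shortest path: 3 -> 7
Total weight: 7 = 7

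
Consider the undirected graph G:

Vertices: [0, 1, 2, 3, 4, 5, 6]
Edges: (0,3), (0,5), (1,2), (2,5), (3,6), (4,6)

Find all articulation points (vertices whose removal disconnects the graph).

An articulation point is a vertex whose removal disconnects the graph.
Articulation points: [0, 2, 3, 5, 6]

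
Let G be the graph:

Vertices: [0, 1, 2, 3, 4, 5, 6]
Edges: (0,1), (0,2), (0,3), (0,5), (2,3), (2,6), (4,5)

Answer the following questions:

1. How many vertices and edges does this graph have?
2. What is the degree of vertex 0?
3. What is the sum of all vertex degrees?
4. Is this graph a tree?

Count: 7 vertices, 7 edges.
Vertex 0 has neighbors [1, 2, 3, 5], degree = 4.
Handshaking lemma: 2 * 7 = 14.
A tree on 7 vertices has 6 edges. This graph has 7 edges (1 extra). Not a tree.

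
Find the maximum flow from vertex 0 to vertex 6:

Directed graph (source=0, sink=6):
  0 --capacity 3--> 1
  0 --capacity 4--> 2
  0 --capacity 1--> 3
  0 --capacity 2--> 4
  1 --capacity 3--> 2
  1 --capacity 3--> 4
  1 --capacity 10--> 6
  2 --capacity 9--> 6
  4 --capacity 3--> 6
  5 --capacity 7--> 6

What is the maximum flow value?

Computing max flow:
  Flow on (0->1): 3/3
  Flow on (0->2): 4/4
  Flow on (0->4): 2/2
  Flow on (1->6): 3/10
  Flow on (2->6): 4/9
  Flow on (4->6): 2/3
Maximum flow = 9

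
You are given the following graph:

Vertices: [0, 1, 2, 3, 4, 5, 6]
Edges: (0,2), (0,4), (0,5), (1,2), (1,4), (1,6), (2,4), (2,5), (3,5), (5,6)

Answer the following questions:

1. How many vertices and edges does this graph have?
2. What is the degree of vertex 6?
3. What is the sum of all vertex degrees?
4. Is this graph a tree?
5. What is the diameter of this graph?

Count: 7 vertices, 10 edges.
Vertex 6 has neighbors [1, 5], degree = 2.
Handshaking lemma: 2 * 10 = 20.
A tree on 7 vertices has 6 edges. This graph has 10 edges (4 extra). Not a tree.
Diameter (longest shortest path) = 3.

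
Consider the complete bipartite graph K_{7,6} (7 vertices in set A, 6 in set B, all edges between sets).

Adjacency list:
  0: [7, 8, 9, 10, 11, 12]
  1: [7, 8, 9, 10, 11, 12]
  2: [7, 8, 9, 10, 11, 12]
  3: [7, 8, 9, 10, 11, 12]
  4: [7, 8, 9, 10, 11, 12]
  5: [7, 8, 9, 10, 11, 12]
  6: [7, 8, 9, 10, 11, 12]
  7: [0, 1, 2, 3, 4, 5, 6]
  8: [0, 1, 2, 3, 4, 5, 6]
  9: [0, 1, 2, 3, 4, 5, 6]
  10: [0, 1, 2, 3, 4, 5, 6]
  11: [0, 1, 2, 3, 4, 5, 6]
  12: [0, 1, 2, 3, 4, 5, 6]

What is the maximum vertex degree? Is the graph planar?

Set-A vertices have degree 6; set-B vertices have degree 7. Maximum degree = max(7,6) = 7.
K_{7,6} contains K_{3,3} as a subgraph (since both sides have >= 3 vertices); by Kuratowski's theorem it is not planar.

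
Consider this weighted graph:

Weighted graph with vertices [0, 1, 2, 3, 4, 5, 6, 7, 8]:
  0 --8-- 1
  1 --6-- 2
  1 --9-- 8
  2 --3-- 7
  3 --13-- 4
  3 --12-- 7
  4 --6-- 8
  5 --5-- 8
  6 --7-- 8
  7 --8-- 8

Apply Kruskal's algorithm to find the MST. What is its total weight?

Applying Kruskal's algorithm (sort edges by weight, add if no cycle):
  Add (2,7) w=3
  Add (5,8) w=5
  Add (1,2) w=6
  Add (4,8) w=6
  Add (6,8) w=7
  Add (0,1) w=8
  Add (7,8) w=8
  Skip (1,8) w=9 (creates cycle)
  Add (3,7) w=12
  Skip (3,4) w=13 (creates cycle)
MST weight = 55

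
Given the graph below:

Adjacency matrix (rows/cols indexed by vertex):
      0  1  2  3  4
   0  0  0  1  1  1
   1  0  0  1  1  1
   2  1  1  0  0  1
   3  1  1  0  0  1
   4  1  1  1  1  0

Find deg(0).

Vertex 0 has neighbors [2, 3, 4], so deg(0) = 3.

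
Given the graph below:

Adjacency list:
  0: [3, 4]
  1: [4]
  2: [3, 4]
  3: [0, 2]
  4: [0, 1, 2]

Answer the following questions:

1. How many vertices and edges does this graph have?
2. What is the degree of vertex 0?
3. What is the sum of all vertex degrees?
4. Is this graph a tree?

Count: 5 vertices, 5 edges.
Vertex 0 has neighbors [3, 4], degree = 2.
Handshaking lemma: 2 * 5 = 10.
A tree on 5 vertices has 4 edges. This graph has 5 edges (1 extra). Not a tree.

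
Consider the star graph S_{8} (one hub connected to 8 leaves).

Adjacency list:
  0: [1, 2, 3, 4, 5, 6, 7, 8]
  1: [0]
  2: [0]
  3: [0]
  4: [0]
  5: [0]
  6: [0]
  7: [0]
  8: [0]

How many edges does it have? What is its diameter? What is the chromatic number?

Star graph S_{8}: the hub connects to all 8 leaves.
Edges = 8.
Diameter = 2 (any leaf to hub is 1, leaf to leaf through hub is 2).
Star graphs are bipartite (hub vs leaves), so chromatic number = 2.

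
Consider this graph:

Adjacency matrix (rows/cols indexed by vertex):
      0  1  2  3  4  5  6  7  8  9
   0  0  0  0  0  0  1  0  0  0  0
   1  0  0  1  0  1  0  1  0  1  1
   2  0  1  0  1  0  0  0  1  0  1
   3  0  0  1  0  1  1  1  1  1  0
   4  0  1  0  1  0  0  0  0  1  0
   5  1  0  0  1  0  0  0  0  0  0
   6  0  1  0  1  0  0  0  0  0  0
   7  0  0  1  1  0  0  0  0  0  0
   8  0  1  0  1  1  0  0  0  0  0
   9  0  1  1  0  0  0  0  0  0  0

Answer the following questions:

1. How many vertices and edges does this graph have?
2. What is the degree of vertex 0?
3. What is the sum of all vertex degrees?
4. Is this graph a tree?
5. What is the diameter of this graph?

Count: 10 vertices, 15 edges.
Vertex 0 has neighbors [5], degree = 1.
Handshaking lemma: 2 * 15 = 30.
A tree on 10 vertices has 9 edges. This graph has 15 edges (6 extra). Not a tree.
Diameter (longest shortest path) = 4.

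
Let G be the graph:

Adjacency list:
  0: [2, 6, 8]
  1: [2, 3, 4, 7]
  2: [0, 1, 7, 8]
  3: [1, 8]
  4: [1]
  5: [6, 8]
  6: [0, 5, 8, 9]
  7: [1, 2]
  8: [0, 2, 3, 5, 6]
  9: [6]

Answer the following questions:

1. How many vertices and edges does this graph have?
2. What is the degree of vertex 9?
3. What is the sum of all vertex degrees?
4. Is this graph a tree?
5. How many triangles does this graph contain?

Count: 10 vertices, 14 edges.
Vertex 9 has neighbors [6], degree = 1.
Handshaking lemma: 2 * 14 = 28.
A tree on 10 vertices has 9 edges. This graph has 14 edges (5 extra). Not a tree.
Number of triangles = 4.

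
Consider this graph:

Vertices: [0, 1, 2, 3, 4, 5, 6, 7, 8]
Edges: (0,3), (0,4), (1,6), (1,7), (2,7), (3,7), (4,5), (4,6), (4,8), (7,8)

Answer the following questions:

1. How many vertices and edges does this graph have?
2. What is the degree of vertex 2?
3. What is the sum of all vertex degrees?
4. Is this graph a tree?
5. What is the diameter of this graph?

Count: 9 vertices, 10 edges.
Vertex 2 has neighbors [7], degree = 1.
Handshaking lemma: 2 * 10 = 20.
A tree on 9 vertices has 8 edges. This graph has 10 edges (2 extra). Not a tree.
Diameter (longest shortest path) = 4.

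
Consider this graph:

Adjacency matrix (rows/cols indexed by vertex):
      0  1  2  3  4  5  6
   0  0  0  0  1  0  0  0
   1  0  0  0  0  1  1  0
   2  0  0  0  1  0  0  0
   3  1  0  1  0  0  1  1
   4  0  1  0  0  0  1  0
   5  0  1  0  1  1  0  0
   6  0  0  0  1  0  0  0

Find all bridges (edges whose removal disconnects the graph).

A bridge is an edge whose removal increases the number of connected components.
Bridges found: (0,3), (2,3), (3,5), (3,6)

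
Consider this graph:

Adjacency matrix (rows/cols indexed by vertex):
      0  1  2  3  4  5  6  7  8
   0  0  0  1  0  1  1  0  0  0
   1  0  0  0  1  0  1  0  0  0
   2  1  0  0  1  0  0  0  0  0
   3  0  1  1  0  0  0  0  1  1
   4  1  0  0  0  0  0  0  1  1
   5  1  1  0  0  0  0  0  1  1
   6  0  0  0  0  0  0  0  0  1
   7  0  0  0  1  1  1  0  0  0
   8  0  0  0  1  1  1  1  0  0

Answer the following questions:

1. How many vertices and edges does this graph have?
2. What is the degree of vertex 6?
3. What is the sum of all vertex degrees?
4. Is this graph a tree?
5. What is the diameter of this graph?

Count: 9 vertices, 13 edges.
Vertex 6 has neighbors [8], degree = 1.
Handshaking lemma: 2 * 13 = 26.
A tree on 9 vertices has 8 edges. This graph has 13 edges (5 extra). Not a tree.
Diameter (longest shortest path) = 3.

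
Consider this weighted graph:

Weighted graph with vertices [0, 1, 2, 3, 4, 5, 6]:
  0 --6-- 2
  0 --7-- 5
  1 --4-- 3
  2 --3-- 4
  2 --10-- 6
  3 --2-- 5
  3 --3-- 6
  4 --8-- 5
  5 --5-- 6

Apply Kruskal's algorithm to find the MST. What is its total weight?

Applying Kruskal's algorithm (sort edges by weight, add if no cycle):
  Add (3,5) w=2
  Add (2,4) w=3
  Add (3,6) w=3
  Add (1,3) w=4
  Skip (5,6) w=5 (creates cycle)
  Add (0,2) w=6
  Add (0,5) w=7
  Skip (4,5) w=8 (creates cycle)
  Skip (2,6) w=10 (creates cycle)
MST weight = 25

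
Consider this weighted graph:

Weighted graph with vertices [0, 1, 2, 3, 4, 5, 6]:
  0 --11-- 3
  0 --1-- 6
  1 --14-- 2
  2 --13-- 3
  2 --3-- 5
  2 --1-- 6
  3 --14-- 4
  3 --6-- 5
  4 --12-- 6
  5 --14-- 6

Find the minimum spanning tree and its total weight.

Applying Kruskal's algorithm (sort edges by weight, add if no cycle):
  Add (0,6) w=1
  Add (2,6) w=1
  Add (2,5) w=3
  Add (3,5) w=6
  Skip (0,3) w=11 (creates cycle)
  Add (4,6) w=12
  Skip (2,3) w=13 (creates cycle)
  Add (1,2) w=14
  Skip (3,4) w=14 (creates cycle)
  Skip (5,6) w=14 (creates cycle)
MST weight = 37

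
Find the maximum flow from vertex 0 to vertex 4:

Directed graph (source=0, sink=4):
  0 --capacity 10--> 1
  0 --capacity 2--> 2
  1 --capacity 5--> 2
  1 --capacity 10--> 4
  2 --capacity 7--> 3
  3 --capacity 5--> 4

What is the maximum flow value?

Computing max flow:
  Flow on (0->1): 10/10
  Flow on (0->2): 2/2
  Flow on (1->4): 10/10
  Flow on (2->3): 2/7
  Flow on (3->4): 2/5
Maximum flow = 12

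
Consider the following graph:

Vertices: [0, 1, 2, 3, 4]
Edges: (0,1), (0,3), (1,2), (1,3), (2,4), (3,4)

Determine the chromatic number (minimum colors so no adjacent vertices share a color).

The graph has a maximum clique of size 3 (lower bound on chromatic number).
A valid 3-coloring: {0: 2, 1: 0, 2: 1, 3: 1, 4: 0}.
Chromatic number = 3.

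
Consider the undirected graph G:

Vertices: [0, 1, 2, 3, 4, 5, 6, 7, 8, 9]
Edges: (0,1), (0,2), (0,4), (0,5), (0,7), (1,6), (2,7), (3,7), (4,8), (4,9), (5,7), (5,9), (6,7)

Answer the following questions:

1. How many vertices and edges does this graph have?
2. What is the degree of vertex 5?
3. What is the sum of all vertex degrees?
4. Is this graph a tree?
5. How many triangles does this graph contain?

Count: 10 vertices, 13 edges.
Vertex 5 has neighbors [0, 7, 9], degree = 3.
Handshaking lemma: 2 * 13 = 26.
A tree on 10 vertices has 9 edges. This graph has 13 edges (4 extra). Not a tree.
Number of triangles = 2.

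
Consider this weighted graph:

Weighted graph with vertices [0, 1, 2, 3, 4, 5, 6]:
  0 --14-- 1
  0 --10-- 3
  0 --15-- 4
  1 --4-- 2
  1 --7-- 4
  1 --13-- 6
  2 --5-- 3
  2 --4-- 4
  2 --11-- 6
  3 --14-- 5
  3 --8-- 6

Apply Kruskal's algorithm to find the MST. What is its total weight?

Applying Kruskal's algorithm (sort edges by weight, add if no cycle):
  Add (1,2) w=4
  Add (2,4) w=4
  Add (2,3) w=5
  Skip (1,4) w=7 (creates cycle)
  Add (3,6) w=8
  Add (0,3) w=10
  Skip (2,6) w=11 (creates cycle)
  Skip (1,6) w=13 (creates cycle)
  Skip (0,1) w=14 (creates cycle)
  Add (3,5) w=14
  Skip (0,4) w=15 (creates cycle)
MST weight = 45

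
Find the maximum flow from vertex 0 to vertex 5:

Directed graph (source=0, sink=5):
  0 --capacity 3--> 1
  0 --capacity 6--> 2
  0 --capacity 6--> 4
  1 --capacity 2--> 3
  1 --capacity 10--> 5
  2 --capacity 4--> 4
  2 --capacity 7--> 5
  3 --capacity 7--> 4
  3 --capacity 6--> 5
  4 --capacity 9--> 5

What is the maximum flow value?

Computing max flow:
  Flow on (0->1): 3/3
  Flow on (0->2): 6/6
  Flow on (0->4): 6/6
  Flow on (1->5): 3/10
  Flow on (2->5): 6/7
  Flow on (4->5): 6/9
Maximum flow = 15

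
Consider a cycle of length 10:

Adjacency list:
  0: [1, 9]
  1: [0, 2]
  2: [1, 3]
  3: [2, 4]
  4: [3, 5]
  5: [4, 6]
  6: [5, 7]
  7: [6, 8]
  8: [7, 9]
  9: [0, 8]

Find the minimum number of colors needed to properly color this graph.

This is an even cycle (C_10). Even cycles are bipartite.
Chromatic number = 2.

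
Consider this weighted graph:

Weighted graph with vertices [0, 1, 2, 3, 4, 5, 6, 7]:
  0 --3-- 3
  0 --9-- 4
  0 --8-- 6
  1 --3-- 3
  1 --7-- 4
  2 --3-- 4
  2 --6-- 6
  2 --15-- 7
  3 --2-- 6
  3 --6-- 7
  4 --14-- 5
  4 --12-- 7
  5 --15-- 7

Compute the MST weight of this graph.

Applying Kruskal's algorithm (sort edges by weight, add if no cycle):
  Add (3,6) w=2
  Add (0,3) w=3
  Add (1,3) w=3
  Add (2,4) w=3
  Add (2,6) w=6
  Add (3,7) w=6
  Skip (1,4) w=7 (creates cycle)
  Skip (0,6) w=8 (creates cycle)
  Skip (0,4) w=9 (creates cycle)
  Skip (4,7) w=12 (creates cycle)
  Add (4,5) w=14
  Skip (2,7) w=15 (creates cycle)
  Skip (5,7) w=15 (creates cycle)
MST weight = 37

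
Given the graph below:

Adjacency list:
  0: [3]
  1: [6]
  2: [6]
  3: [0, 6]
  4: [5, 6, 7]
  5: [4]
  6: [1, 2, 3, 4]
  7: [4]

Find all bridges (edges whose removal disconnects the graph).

A bridge is an edge whose removal increases the number of connected components.
Bridges found: (0,3), (1,6), (2,6), (3,6), (4,5), (4,6), (4,7)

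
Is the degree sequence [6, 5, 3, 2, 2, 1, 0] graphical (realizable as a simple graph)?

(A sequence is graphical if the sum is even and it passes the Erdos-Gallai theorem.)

Sum of degrees = 19. Sum is odd, so the sequence is NOT graphical.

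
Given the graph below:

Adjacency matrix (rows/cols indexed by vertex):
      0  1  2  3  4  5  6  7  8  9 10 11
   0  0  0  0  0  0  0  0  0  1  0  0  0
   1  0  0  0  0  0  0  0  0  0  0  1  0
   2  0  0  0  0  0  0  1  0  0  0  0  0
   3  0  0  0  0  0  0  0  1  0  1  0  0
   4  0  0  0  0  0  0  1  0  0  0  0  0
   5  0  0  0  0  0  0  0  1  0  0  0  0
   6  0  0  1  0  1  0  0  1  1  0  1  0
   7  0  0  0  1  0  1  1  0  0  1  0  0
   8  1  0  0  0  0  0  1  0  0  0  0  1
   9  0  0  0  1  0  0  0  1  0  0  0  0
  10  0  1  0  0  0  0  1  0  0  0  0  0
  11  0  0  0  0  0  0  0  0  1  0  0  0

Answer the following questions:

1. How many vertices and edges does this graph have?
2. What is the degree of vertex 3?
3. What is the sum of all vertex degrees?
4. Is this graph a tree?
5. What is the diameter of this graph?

Count: 12 vertices, 12 edges.
Vertex 3 has neighbors [7, 9], degree = 2.
Handshaking lemma: 2 * 12 = 24.
A tree on 12 vertices has 11 edges. This graph has 12 edges (1 extra). Not a tree.
Diameter (longest shortest path) = 4.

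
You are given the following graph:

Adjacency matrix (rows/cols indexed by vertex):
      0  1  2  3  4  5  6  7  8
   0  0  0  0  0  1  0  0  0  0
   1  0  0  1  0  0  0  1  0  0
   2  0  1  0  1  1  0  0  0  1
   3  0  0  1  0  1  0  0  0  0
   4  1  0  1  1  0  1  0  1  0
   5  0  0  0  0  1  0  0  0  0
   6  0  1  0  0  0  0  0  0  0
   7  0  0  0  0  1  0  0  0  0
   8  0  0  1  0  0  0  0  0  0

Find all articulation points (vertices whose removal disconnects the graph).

An articulation point is a vertex whose removal disconnects the graph.
Articulation points: [1, 2, 4]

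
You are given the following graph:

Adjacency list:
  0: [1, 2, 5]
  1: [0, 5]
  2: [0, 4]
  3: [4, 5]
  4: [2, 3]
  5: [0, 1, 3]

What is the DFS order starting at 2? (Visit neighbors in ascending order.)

DFS from vertex 2 (neighbors processed in ascending order):
Visit order: 2, 0, 1, 5, 3, 4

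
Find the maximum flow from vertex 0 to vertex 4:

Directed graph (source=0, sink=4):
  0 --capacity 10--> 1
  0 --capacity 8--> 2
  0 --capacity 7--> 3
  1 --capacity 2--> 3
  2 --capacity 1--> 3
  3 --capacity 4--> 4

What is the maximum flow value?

Computing max flow:
  Flow on (0->1): 2/10
  Flow on (0->2): 1/8
  Flow on (0->3): 1/7
  Flow on (1->3): 2/2
  Flow on (2->3): 1/1
  Flow on (3->4): 4/4
Maximum flow = 4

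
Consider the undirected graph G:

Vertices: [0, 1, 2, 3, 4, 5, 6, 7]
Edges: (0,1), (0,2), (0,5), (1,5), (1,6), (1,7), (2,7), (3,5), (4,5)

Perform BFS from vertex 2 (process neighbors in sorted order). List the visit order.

BFS from vertex 2 (neighbors processed in ascending order):
Visit order: 2, 0, 7, 1, 5, 6, 3, 4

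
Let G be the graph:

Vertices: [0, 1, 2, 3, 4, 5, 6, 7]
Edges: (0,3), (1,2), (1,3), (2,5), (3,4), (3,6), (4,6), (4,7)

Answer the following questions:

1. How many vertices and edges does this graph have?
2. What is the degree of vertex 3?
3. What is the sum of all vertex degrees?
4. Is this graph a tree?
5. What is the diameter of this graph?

Count: 8 vertices, 8 edges.
Vertex 3 has neighbors [0, 1, 4, 6], degree = 4.
Handshaking lemma: 2 * 8 = 16.
A tree on 8 vertices has 7 edges. This graph has 8 edges (1 extra). Not a tree.
Diameter (longest shortest path) = 5.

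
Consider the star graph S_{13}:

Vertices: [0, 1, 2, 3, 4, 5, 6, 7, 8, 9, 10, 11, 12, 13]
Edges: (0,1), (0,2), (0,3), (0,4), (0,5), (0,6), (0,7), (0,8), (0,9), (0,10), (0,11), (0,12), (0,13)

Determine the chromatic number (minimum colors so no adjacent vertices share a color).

S_{13} has one hub adjacent to 13 leaves; leaves are pairwise non-adjacent.
Color the hub 0 and every leaf 1.
Chromatic number = 2.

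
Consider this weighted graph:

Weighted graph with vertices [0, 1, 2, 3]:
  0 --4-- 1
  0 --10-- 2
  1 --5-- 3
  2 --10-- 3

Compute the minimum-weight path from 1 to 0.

Using Dijkstra's algorithm from vertex 1:
Shortest path: 1 -> 0
Total weight: 4 = 4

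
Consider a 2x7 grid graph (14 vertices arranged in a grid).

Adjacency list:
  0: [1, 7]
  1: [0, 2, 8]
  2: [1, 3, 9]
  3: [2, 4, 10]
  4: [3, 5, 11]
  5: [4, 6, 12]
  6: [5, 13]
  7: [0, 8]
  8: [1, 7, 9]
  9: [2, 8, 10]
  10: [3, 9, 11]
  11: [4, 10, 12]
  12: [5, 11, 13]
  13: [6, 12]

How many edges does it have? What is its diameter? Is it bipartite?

A 2x7 grid has 7 vertical edges and 12 horizontal edges.
Total edges = 7 + 12 = 19.
Diameter = (2-1) + (7-1) = 7 (corner to opposite corner).
Grid graphs are bipartite (checkerboard coloring).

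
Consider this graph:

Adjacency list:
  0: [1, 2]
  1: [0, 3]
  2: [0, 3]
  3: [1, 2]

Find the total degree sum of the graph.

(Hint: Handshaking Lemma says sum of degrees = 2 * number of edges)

Count edges: 4 edges.
By Handshaking Lemma: sum of degrees = 2 * 4 = 8.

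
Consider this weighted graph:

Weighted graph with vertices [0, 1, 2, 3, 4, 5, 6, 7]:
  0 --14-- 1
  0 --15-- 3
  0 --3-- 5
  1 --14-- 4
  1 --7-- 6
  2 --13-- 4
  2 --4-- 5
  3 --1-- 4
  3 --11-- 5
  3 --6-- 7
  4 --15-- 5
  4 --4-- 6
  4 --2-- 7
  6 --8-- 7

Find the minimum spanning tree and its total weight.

Applying Kruskal's algorithm (sort edges by weight, add if no cycle):
  Add (3,4) w=1
  Add (4,7) w=2
  Add (0,5) w=3
  Add (2,5) w=4
  Add (4,6) w=4
  Skip (3,7) w=6 (creates cycle)
  Add (1,6) w=7
  Skip (6,7) w=8 (creates cycle)
  Add (3,5) w=11
  Skip (2,4) w=13 (creates cycle)
  Skip (0,1) w=14 (creates cycle)
  Skip (1,4) w=14 (creates cycle)
  Skip (0,3) w=15 (creates cycle)
  Skip (4,5) w=15 (creates cycle)
MST weight = 32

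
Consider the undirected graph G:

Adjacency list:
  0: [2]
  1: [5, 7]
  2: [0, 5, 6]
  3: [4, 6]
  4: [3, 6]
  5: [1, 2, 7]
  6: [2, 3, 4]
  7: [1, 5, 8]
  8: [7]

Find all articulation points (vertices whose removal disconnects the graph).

An articulation point is a vertex whose removal disconnects the graph.
Articulation points: [2, 5, 6, 7]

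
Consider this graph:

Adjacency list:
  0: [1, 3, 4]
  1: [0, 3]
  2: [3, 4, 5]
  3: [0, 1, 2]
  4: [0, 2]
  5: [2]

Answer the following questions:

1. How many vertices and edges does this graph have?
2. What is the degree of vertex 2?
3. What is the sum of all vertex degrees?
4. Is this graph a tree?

Count: 6 vertices, 7 edges.
Vertex 2 has neighbors [3, 4, 5], degree = 3.
Handshaking lemma: 2 * 7 = 14.
A tree on 6 vertices has 5 edges. This graph has 7 edges (2 extra). Not a tree.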